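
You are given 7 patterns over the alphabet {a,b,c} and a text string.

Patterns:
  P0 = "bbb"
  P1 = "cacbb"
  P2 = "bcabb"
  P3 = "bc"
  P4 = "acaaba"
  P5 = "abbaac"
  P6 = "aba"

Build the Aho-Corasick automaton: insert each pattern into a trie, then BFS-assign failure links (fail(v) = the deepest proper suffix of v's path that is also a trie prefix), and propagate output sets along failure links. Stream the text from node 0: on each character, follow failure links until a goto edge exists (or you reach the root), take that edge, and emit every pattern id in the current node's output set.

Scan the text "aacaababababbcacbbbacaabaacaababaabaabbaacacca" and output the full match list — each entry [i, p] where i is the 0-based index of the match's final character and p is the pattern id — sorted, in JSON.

Build automaton:
Trie (insert patterns):
  0='ε' goto a→13 b→1 c→4
  1='b' goto b→2 c→9
  2='bb' goto b→3
  3='bbb' goto ·  [P0 ends]
  4='c' goto a→5
  5='ca' goto c→6
  6='cac' goto b→7
  7='cacb' goto b→8
  8='cacbb' goto ·  [P1 ends]
  9='bc' goto a→10  [P3 ends]
  10='bca' goto b→11
  11='bcab' goto b→12
  12='bcabb' goto ·  [P2 ends]
  13='a' goto b→19 c→14
  14='ac' goto a→15
  15='aca' goto a→16
  16='acaa' goto b→17
  17='acaab' goto a→18
  18='acaaba' goto ·  [P4 ends]
  19='ab' goto a→24 b→20
  20='abb' goto a→21
  21='abba' goto a→22
  22='abbaa' goto c→23
  23='abbaac' goto ·  [P5 ends]
  24='aba' goto ·  [P6 ends]

Failure links (BFS by depth):
  fail(1) 'b': from fail(0)=0 chase 'b': 0 ⇒ 0;  out=∅∪out(0)=∅
  fail(4) 'c': from fail(0)=0 chase 'c': 0 ⇒ 0;  out=∅∪out(0)=∅
  fail(13) 'a': from fail(0)=0 chase 'a': 0 ⇒ 0;  out=∅∪out(0)=∅
  fail(2) 'bb': from fail(1)=0 chase 'b': 0 ⇒ 1;  out=∅∪out(1)=∅
  fail(5) 'ca': from fail(4)=0 chase 'a': 0 ⇒ 13;  out=∅∪out(13)=∅
  fail(9) 'bc': from fail(1)=0 chase 'c': 0 ⇒ 4;  out={3}∪out(4)={3}
  fail(14) 'ac': from fail(13)=0 chase 'c': 0 ⇒ 4;  out=∅∪out(4)=∅
  fail(19) 'ab': from fail(13)=0 chase 'b': 0 ⇒ 1;  out=∅∪out(1)=∅
  fail(3) 'bbb': from fail(2)=1 chase 'b': 1 ⇒ 2;  out={0}∪out(2)={0}
  fail(6) 'cac': from fail(5)=13 chase 'c': 13 ⇒ 14;  out=∅∪out(14)=∅
  fail(10) 'bca': from fail(9)=4 chase 'a': 4 ⇒ 5;  out=∅∪out(5)=∅
  fail(15) 'aca': from fail(14)=4 chase 'a': 4 ⇒ 5;  out=∅∪out(5)=∅
  fail(20) 'abb': from fail(19)=1 chase 'b': 1 ⇒ 2;  out=∅∪out(2)=∅
  fail(24) 'aba': from fail(19)=1 chase 'a': 1→0 ⇒ 13;  out={6}∪out(13)={6}
  fail(7) 'cacb': from fail(6)=14 chase 'b': 14→4→0 ⇒ 1;  out=∅∪out(1)=∅
  fail(11) 'bcab': from fail(10)=5 chase 'b': 5→13 ⇒ 19;  out=∅∪out(19)=∅
  fail(16) 'acaa': from fail(15)=5 chase 'a': 5→13→0 ⇒ 13;  out=∅∪out(13)=∅
  fail(21) 'abba': from fail(20)=2 chase 'a': 2→1→0 ⇒ 13;  out=∅∪out(13)=∅
  fail(8) 'cacbb': from fail(7)=1 chase 'b': 1 ⇒ 2;  out={1}∪out(2)={1}
  fail(12) 'bcabb': from fail(11)=19 chase 'b': 19 ⇒ 20;  out={2}∪out(20)={2}
  fail(17) 'acaab': from fail(16)=13 chase 'b': 13 ⇒ 19;  out=∅∪out(19)=∅
  fail(22) 'abbaa': from fail(21)=13 chase 'a': 13→0 ⇒ 13;  out=∅∪out(13)=∅
  fail(18) 'acaaba': from fail(17)=19 chase 'a': 19 ⇒ 24;  out={4}∪out(24)={4,6}
  fail(23) 'abbaac': from fail(22)=13 chase 'c': 13 ⇒ 14;  out={5}∪out(14)={5}

Run:
pos 0 'a': at 13
pos 1 'a': at 13 ·f
pos 2 'c': at 14
pos 3 'a': at 15
pos 4 'a': at 16
pos 5 'b': at 17
pos 6 'a': at 18  emit P4@[1:6],P6@[4:6]
pos 7 'b': at 19 ·f
pos 8 'a': at 24  emit P6@[6:8]
pos 9 'b': at 19 ·f
pos 10 'a': at 24  emit P6@[8:10]
pos 11 'b': at 19 ·f
pos 12 'b': at 20
pos 13 'c': at 9 ·f  emit P3@[12:13]
pos 14 'a': at 10
pos 15 'c': at 6 ·f
pos 16 'b': at 7
pos 17 'b': at 8  emit P1@[13:17]
pos 18 'b': at 3 ·f  emit P0@[16:18]
pos 19 'a': at 13 ·f
pos 20 'c': at 14
pos 21 'a': at 15
pos 22 'a': at 16
pos 23 'b': at 17
pos 24 'a': at 18  emit P4@[19:24],P6@[22:24]
pos 25 'a': at 13 ·f
pos 26 'c': at 14
pos 27 'a': at 15
pos 28 'a': at 16
pos 29 'b': at 17
pos 30 'a': at 18  emit P4@[25:30],P6@[28:30]
pos 31 'b': at 19 ·f
pos 32 'a': at 24  emit P6@[30:32]
pos 33 'a': at 13 ·f
pos 34 'b': at 19
pos 35 'a': at 24  emit P6@[33:35]
pos 36 'a': at 13 ·f
pos 37 'b': at 19
pos 38 'b': at 20
pos 39 'a': at 21
pos 40 'a': at 22
pos 41 'c': at 23  emit P5@[36:41]
pos 42 'a': at 15 ·f
pos 43 'c': at 6 ·f
pos 44 'c': at 4 ·f
pos 45 'a': at 5

Result: [[6,4],[6,6],[8,6],[10,6],[13,3],[17,1],[18,0],[24,4],[24,6],[30,4],[30,6],[32,6],[35,6],[41,5]]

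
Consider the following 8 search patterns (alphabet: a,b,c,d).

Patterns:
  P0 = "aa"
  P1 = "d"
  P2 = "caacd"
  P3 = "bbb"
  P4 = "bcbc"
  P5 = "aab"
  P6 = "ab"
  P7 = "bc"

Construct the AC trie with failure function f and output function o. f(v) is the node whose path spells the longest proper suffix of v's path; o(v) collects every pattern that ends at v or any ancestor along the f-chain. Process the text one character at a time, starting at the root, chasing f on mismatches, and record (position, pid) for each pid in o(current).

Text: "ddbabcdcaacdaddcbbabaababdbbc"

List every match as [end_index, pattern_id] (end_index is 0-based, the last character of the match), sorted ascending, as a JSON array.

Build automaton:
Trie (insert patterns):
  0='ε' goto a→1 b→9 c→4 d→3
  1='a' goto a→2 b→16
  2='aa' goto b→15  ←P0
  3='d' goto ·  ←P1
  4='c' goto a→5
  5='ca' goto a→6
  6='caa' goto c→7
  7='caac' goto d→8
  8='caacd' goto ·  ←P2
  9='b' goto b→10 c→12
  10='bb' goto b→11
  11='bbb' goto ·  ←P3
  12='bc' goto b→13  ←P7
  13='bcb' goto c→14
  14='bcbc' goto ·  ←P4
  15='aab' goto ·  ←P5
  16='ab' goto ·  ←P6

BFS fail/out derivation:
  fail(1) 'a': from fail(0)=0 chase 'a': 0 ⇒ 0;  out=∅∪out(0)=∅
  fail(3) 'd': from fail(0)=0 chase 'd': 0 ⇒ 0;  out={1}∪out(0)={1}
  fail(4) 'c': from fail(0)=0 chase 'c': 0 ⇒ 0;  out=∅∪out(0)=∅
  fail(9) 'b': from fail(0)=0 chase 'b': 0 ⇒ 0;  out=∅∪out(0)=∅
  fail(2) 'aa': from fail(1)=0 chase 'a': 0 ⇒ 1;  out={0}∪out(1)={0}
  fail(5) 'ca': from fail(4)=0 chase 'a': 0 ⇒ 1;  out=∅∪out(1)=∅
  fail(10) 'bb': from fail(9)=0 chase 'b': 0 ⇒ 9;  out=∅∪out(9)=∅
  fail(12) 'bc': from fail(9)=0 chase 'c': 0 ⇒ 4;  out={7}∪out(4)={7}
  fail(16) 'ab': from fail(1)=0 chase 'b': 0 ⇒ 9;  out={6}∪out(9)={6}
  fail(6) 'caa': from fail(5)=1 chase 'a': 1 ⇒ 2;  out=∅∪out(2)={0}
  fail(11) 'bbb': from fail(10)=9 chase 'b': 9 ⇒ 10;  out={3}∪out(10)={3}
  fail(13) 'bcb': from fail(12)=4 chase 'b': 4→0 ⇒ 9;  out=∅∪out(9)=∅
  fail(15) 'aab': from fail(2)=1 chase 'b': 1 ⇒ 16;  out={5}∪out(16)={5,6}
  fail(7) 'caac': from fail(6)=2 chase 'c': 2→1→0 ⇒ 4;  out=∅∪out(4)=∅
  fail(14) 'bcbc': from fail(13)=9 chase 'c': 9 ⇒ 12;  out={4}∪out(12)={4,7}
  fail(8) 'caacd': from fail(7)=4 chase 'd': 4→0 ⇒ 3;  out={2}∪out(3)={1,2}

Text stream:
i=0 'd': node 0→3  ** P1@[0:0]
i=1 'd': node 3→3 (fail-walked)  ** P1@[1:1]
i=2 'b': node 3→9 (fail-walked)
i=3 'a': node 9→1 (fail-walked)
i=4 'b': node 1→16  ** P6@[3:4]
i=5 'c': node 16→12 (fail-walked)  ** P7@[4:5]
i=6 'd': node 12→3 (fail-walked)  ** P1@[6:6]
i=7 'c': node 3→4 (fail-walked)
i=8 'a': node 4→5
i=9 'a': node 5→6  ** P0@[8:9]
i=10 'c': node 6→7
i=11 'd': node 7→8  ** P1@[11:11],P2@[7:11]
i=12 'a': node 8→1 (fail-walked)
i=13 'd': node 1→3 (fail-walked)  ** P1@[13:13]
i=14 'd': node 3→3 (fail-walked)  ** P1@[14:14]
i=15 'c': node 3→4 (fail-walked)
i=16 'b': node 4→9 (fail-walked)
i=17 'b': node 9→10
i=18 'a': node 10→1 (fail-walked)
i=19 'b': node 1→16  ** P6@[18:19]
i=20 'a': node 16→1 (fail-walked)
i=21 'a': node 1→2  ** P0@[20:21]
i=22 'b': node 2→15  ** P5@[20:22],P6@[21:22]
i=23 'a': node 15→1 (fail-walked)
i=24 'b': node 1→16  ** P6@[23:24]
i=25 'd': node 16→3 (fail-walked)  ** P1@[25:25]
i=26 'b': node 3→9 (fail-walked)
i=27 'b': node 9→10
i=28 'c': node 10→12 (fail-walked)  ** P7@[27:28]

Result: [[0,1],[1,1],[4,6],[5,7],[6,1],[9,0],[11,1],[11,2],[13,1],[14,1],[19,6],[21,0],[22,5],[22,6],[24,6],[25,1],[28,7]]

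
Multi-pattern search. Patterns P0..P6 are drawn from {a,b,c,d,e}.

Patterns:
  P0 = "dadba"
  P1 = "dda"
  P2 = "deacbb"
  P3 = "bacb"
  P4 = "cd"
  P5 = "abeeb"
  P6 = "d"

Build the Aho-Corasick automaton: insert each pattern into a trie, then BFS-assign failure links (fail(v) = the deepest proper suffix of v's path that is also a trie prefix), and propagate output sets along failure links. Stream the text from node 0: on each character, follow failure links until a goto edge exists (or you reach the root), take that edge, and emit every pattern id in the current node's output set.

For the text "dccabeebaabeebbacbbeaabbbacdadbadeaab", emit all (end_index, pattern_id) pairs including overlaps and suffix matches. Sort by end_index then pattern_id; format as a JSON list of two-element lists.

Build automaton:
Trie (insert patterns):
  n0 'ε': a→19 b→13 c→17 d→1
  n1 'd': a→2 d→6 e→8  ←P6
  n2 'da': d→3
  n3 'dad': b→4
  n4 'dadb': a→5
  n5 'dadba': ·  ←P0
  n6 'dd': a→7
  n7 'dda': ·  ←P1
  n8 'de': a→9
  n9 'dea': c→10
  n10 'deac': b→11
  n11 'deacb': b→12
  n12 'deacbb': ·  ←P2
  n13 'b': a→14
  n14 'ba': c→15
  n15 'bac': b→16
  n16 'bacb': ·  ←P3
  n17 'c': d→18
  n18 'cd': ·  ←P4
  n19 'a': b→20
  n20 'ab': e→21
  n21 'abe': e→22
  n22 'abee': b→23
  n23 'abeeb': ·  ←P5

BFS fail/out derivation:
  n1('d'): parent n0 fail=0; on 'd' 0 → fail=0;  out {6}∪∅={6}
  n13('b'): parent n0 fail=0; on 'b' 0 → fail=0;  out ∅∪∅=∅
  n17('c'): parent n0 fail=0; on 'c' 0 → fail=0;  out ∅∪∅=∅
  n19('a'): parent n0 fail=0; on 'a' 0 → fail=0;  out ∅∪∅=∅
  n2('da'): parent n1 fail=0; on 'a' 0 → fail=19;  out ∅∪∅=∅
  n6('dd'): parent n1 fail=0; on 'd' 0 → fail=1;  out ∅∪{6}={6}
  n8('de'): parent n1 fail=0; on 'e' 0 → fail=0;  out ∅∪∅=∅
  n14('ba'): parent n13 fail=0; on 'a' 0 → fail=19;  out ∅∪∅=∅
  n18('cd'): parent n17 fail=0; on 'd' 0 → fail=1;  out {4}∪{6}={4,6}
  n20('ab'): parent n19 fail=0; on 'b' 0 → fail=13;  out ∅∪∅=∅
  n3('dad'): parent n2 fail=19; on 'd' 19→0 → fail=1;  out ∅∪{6}={6}
  n7('dda'): parent n6 fail=1; on 'a' 1 → fail=2;  out {1}∪∅={1}
  n9('dea'): parent n8 fail=0; on 'a' 0 → fail=19;  out ∅∪∅=∅
  n15('bac'): parent n14 fail=19; on 'c' 19→0 → fail=17;  out ∅∪∅=∅
  n21('abe'): parent n20 fail=13; on 'e' 13→0 → fail=0;  out ∅∪∅=∅
  n4('dadb'): parent n3 fail=1; on 'b' 1→0 → fail=13;  out ∅∪∅=∅
  n10('deac'): parent n9 fail=19; on 'c' 19→0 → fail=17;  out ∅∪∅=∅
  n16('bacb'): parent n15 fail=17; on 'b' 17→0 → fail=13;  out {3}∪∅={3}
  n22('abee'): parent n21 fail=0; on 'e' 0 → fail=0;  out ∅∪∅=∅
  n5('dadba'): parent n4 fail=13; on 'a' 13 → fail=14;  out {0}∪∅={0}
  n11('deacb'): parent n10 fail=17; on 'b' 17→0 → fail=13;  out ∅∪∅=∅
  n23('abeeb'): parent n22 fail=0; on 'b' 0 → fail=13;  out {5}∪∅={5}
  n12('deacbb'): parent n11 fail=13; on 'b' 13→0 → fail=13;  out {2}∪∅={2}

Run:
i=0 'd': node 0→1  → match P6@[0:0]
i=1 'c': node 1→17 (fail-walked)
i=2 'c': node 17→17 (fail-walked)
i=3 'a': node 17→19 (fail-walked)
i=4 'b': node 19→20
i=5 'e': node 20→21
i=6 'e': node 21→22
i=7 'b': node 22→23  → match P5@[3:7]
i=8 'a': node 23→14 (fail-walked)
i=9 'a': node 14→19 (fail-walked)
i=10 'b': node 19→20
i=11 'e': node 20→21
i=12 'e': node 21→22
i=13 'b': node 22→23  → match P5@[9:13]
i=14 'b': node 23→13 (fail-walked)
i=15 'a': node 13→14
i=16 'c': node 14→15
i=17 'b': node 15→16  → match P3@[14:17]
i=18 'b': node 16→13 (fail-walked)
i=19 'e': node 13→0 (fail-walked)
i=20 'a': node 0→19
i=21 'a': node 19→19 (fail-walked)
i=22 'b': node 19→20
i=23 'b': node 20→13 (fail-walked)
i=24 'b': node 13→13 (fail-walked)
i=25 'a': node 13→14
i=26 'c': node 14→15
i=27 'd': node 15→18 (fail-walked)  → match P4@[26:27],P6@[27:27]
i=28 'a': node 18→2 (fail-walked)
i=29 'd': node 2→3  → match P6@[29:29]
i=30 'b': node 3→4
i=31 'a': node 4→5  → match P0@[27:31]
i=32 'd': node 5→1 (fail-walked)  → match P6@[32:32]
i=33 'e': node 1→8
i=34 'a': node 8→9
i=35 'a': node 9→19 (fail-walked)
i=36 'b': node 19→20

All matches (sorted): [[0,6],[7,5],[13,5],[17,3],[27,4],[27,6],[29,6],[31,0],[32,6]]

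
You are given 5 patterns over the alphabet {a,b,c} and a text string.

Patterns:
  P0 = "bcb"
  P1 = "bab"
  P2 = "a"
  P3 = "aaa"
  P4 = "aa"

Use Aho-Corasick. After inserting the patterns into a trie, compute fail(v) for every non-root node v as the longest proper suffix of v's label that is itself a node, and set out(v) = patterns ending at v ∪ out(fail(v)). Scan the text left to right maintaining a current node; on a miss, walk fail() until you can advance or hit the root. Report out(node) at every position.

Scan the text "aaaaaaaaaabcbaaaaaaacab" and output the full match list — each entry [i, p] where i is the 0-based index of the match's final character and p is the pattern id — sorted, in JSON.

Build:
Trie nodes:
  n0 'ε': a→6 b→1
  n1 'b': a→4 c→2
  n2 'bc': b→3
  n3 'bcb': ·  ←P0
  n4 'ba': b→5
  n5 'bab': ·  ←P1
  n6 'a': a→7  ←P2
  n7 'aa': a→8  ←P4
  n8 'aaa': ·  ←P3

BFS fail/out derivation:
  n1('b'): parent n0 fail=0; on 'b' 0 → fail=0;  out ∅∪∅=∅
  n6('a'): parent n0 fail=0; on 'a' 0 → fail=0;  out {2}∪∅={2}
  n2('bc'): parent n1 fail=0; on 'c' 0 → fail=0;  out ∅∪∅=∅
  n4('ba'): parent n1 fail=0; on 'a' 0 → fail=6;  out ∅∪{2}={2}
  n7('aa'): parent n6 fail=0; on 'a' 0 → fail=6;  out {4}∪{2}={2,4}
  n3('bcb'): parent n2 fail=0; on 'b' 0 → fail=1;  out {0}∪∅={0}
  n5('bab'): parent n4 fail=6; on 'b' 6→0 → fail=1;  out {1}∪∅={1}
  n8('aaa'): parent n7 fail=6; on 'a' 6 → fail=7;  out {3}∪{2,4}={2,3,4}

Scan:
pos 0 'a': at 6  → match P2@[0:0]
pos 1 'a': at 7  → match P2@[1:1],P4@[0:1]
pos 2 'a': at 8  → match P2@[2:2],P3@[0:2],P4@[1:2]
pos 3 'a': at 8 (fail-walked)  → match P2@[3:3],P3@[1:3],P4@[2:3]
pos 4 'a': at 8 (fail-walked)  → match P2@[4:4],P3@[2:4],P4@[3:4]
pos 5 'a': at 8 (fail-walked)  → match P2@[5:5],P3@[3:5],P4@[4:5]
pos 6 'a': at 8 (fail-walked)  → match P2@[6:6],P3@[4:6],P4@[5:6]
pos 7 'a': at 8 (fail-walked)  → match P2@[7:7],P3@[5:7],P4@[6:7]
pos 8 'a': at 8 (fail-walked)  → match P2@[8:8],P3@[6:8],P4@[7:8]
pos 9 'a': at 8 (fail-walked)  → match P2@[9:9],P3@[7:9],P4@[8:9]
pos 10 'b': at 1 (fail-walked)
pos 11 'c': at 2
pos 12 'b': at 3  → match P0@[10:12]
pos 13 'a': at 4 (fail-walked)  → match P2@[13:13]
pos 14 'a': at 7 (fail-walked)  → match P2@[14:14],P4@[13:14]
pos 15 'a': at 8  → match P2@[15:15],P3@[13:15],P4@[14:15]
pos 16 'a': at 8 (fail-walked)  → match P2@[16:16],P3@[14:16],P4@[15:16]
pos 17 'a': at 8 (fail-walked)  → match P2@[17:17],P3@[15:17],P4@[16:17]
pos 18 'a': at 8 (fail-walked)  → match P2@[18:18],P3@[16:18],P4@[17:18]
pos 19 'a': at 8 (fail-walked)  → match P2@[19:19],P3@[17:19],P4@[18:19]
pos 20 'c': at 0 (fail-walked)
pos 21 'a': at 6  → match P2@[21:21]
pos 22 'b': at 1 (fail-walked)

All matches (sorted): [[0,2],[1,2],[1,4],[2,2],[2,3],[2,4],[3,2],[3,3],[3,4],[4,2],[4,3],[4,4],[5,2],[5,3],[5,4],[6,2],[6,3],[6,4],[7,2],[7,3],[7,4],[8,2],[8,3],[8,4],[9,2],[9,3],[9,4],[12,0],[13,2],[14,2],[14,4],[15,2],[15,3],[15,4],[16,2],[16,3],[16,4],[17,2],[17,3],[17,4],[18,2],[18,3],[18,4],[19,2],[19,3],[19,4],[21,2]]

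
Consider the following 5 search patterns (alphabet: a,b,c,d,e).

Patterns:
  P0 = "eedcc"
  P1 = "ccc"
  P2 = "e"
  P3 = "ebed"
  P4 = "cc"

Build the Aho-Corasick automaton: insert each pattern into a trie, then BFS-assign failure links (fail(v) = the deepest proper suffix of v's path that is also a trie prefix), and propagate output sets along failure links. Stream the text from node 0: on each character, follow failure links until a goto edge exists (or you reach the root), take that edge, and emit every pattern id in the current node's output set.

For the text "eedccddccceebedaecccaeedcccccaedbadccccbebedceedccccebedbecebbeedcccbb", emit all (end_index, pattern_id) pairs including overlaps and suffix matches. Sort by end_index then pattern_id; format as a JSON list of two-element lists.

Construct AC machine:
Trie (insert patterns):
  0='ε' goto c→6 e→1
  1='e' goto b→9 e→2  ←P2
  2='ee' goto d→3
  3='eed' goto c→4
  4='eedc' goto c→5
  5='eedcc' goto ·  ←P0
  6='c' goto c→7
  7='cc' goto c→8  ←P4
  8='ccc' goto ·  ←P1
  9='eb' goto e→10
  10='ebe' goto d→11
  11='ebed' goto ·  ←P3

Failure links (BFS by depth):
  fail(1) 'e': from fail(0)=0 chase 'e': 0 ⇒ 0;  out={2}∪out(0)={2}
  fail(6) 'c': from fail(0)=0 chase 'c': 0 ⇒ 0;  out=∅∪out(0)=∅
  fail(2) 'ee': from fail(1)=0 chase 'e': 0 ⇒ 1;  out=∅∪out(1)={2}
  fail(7) 'cc': from fail(6)=0 chase 'c': 0 ⇒ 6;  out={4}∪out(6)={4}
  fail(9) 'eb': from fail(1)=0 chase 'b': 0 ⇒ 0;  out=∅∪out(0)=∅
  fail(3) 'eed': from fail(2)=1 chase 'd': 1→0 ⇒ 0;  out=∅∪out(0)=∅
  fail(8) 'ccc': from fail(7)=6 chase 'c': 6 ⇒ 7;  out={1}∪out(7)={1,4}
  fail(10) 'ebe': from fail(9)=0 chase 'e': 0 ⇒ 1;  out=∅∪out(1)={2}
  fail(4) 'eedc': from fail(3)=0 chase 'c': 0 ⇒ 6;  out=∅∪out(6)=∅
  fail(11) 'ebed': from fail(10)=1 chase 'd': 1→0 ⇒ 0;  out={3}∪out(0)={3}
  fail(5) 'eedcc': from fail(4)=6 chase 'c': 6 ⇒ 7;  out={0}∪out(7)={0,4}

Scan:
[0] read 'e'  n0⇒n1  emit P2@[0:0]
[1] read 'e'  n1⇒n2  emit P2@[1:1]
[2] read 'd'  n2⇒n3
[3] read 'c'  n3⇒n4
[4] read 'c'  n4⇒n5  emit P0@[0:4],P4@[3:4]
[5] read 'd'  n5⇒n0 (via fail)
[6] read 'd'  n0⇒n0
[7] read 'c'  n0⇒n6
[8] read 'c'  n6⇒n7  emit P4@[7:8]
[9] read 'c'  n7⇒n8  emit P1@[7:9],P4@[8:9]
[10] read 'e'  n8⇒n1 (via fail)  emit P2@[10:10]
[11] read 'e'  n1⇒n2  emit P2@[11:11]
[12] read 'b'  n2⇒n9 (via fail)
[13] read 'e'  n9⇒n10  emit P2@[13:13]
[14] read 'd'  n10⇒n11  emit P3@[11:14]
[15] read 'a'  n11⇒n0 (via fail)
[16] read 'e'  n0⇒n1  emit P2@[16:16]
[17] read 'c'  n1⇒n6 (via fail)
[18] read 'c'  n6⇒n7  emit P4@[17:18]
[19] read 'c'  n7⇒n8  emit P1@[17:19],P4@[18:19]
[20] read 'a'  n8⇒n0 (via fail)
[21] read 'e'  n0⇒n1  emit P2@[21:21]
[22] read 'e'  n1⇒n2  emit P2@[22:22]
[23] read 'd'  n2⇒n3
[24] read 'c'  n3⇒n4
[25] read 'c'  n4⇒n5  emit P0@[21:25],P4@[24:25]
[26] read 'c'  n5⇒n8 (via fail)  emit P1@[24:26],P4@[25:26]
[27] read 'c'  n8⇒n8 (via fail)  emit P1@[25:27],P4@[26:27]
[28] read 'c'  n8⇒n8 (via fail)  emit P1@[26:28],P4@[27:28]
[29] read 'a'  n8⇒n0 (via fail)
[30] read 'e'  n0⇒n1  emit P2@[30:30]
[31] read 'd'  n1⇒n0 (via fail)
[32] read 'b'  n0⇒n0
[33] read 'a'  n0⇒n0
[34] read 'd'  n0⇒n0
[35] read 'c'  n0⇒n6
[36] read 'c'  n6⇒n7  emit P4@[35:36]
[37] read 'c'  n7⇒n8  emit P1@[35:37],P4@[36:37]
[38] read 'c'  n8⇒n8 (via fail)  emit P1@[36:38],P4@[37:38]
[39] read 'b'  n8⇒n0 (via fail)
[40] read 'e'  n0⇒n1  emit P2@[40:40]
[41] read 'b'  n1⇒n9
[42] read 'e'  n9⇒n10  emit P2@[42:42]
[43] read 'd'  n10⇒n11  emit P3@[40:43]
[44] read 'c'  n11⇒n6 (via fail)
[45] read 'e'  n6⇒n1 (via fail)  emit P2@[45:45]
[46] read 'e'  n1⇒n2  emit P2@[46:46]
[47] read 'd'  n2⇒n3
[48] read 'c'  n3⇒n4
[49] read 'c'  n4⇒n5  emit P0@[45:49],P4@[48:49]
[50] read 'c'  n5⇒n8 (via fail)  emit P1@[48:50],P4@[49:50]
[51] read 'c'  n8⇒n8 (via fail)  emit P1@[49:51],P4@[50:51]
[52] read 'e'  n8⇒n1 (via fail)  emit P2@[52:52]
[53] read 'b'  n1⇒n9
[54] read 'e'  n9⇒n10  emit P2@[54:54]
[55] read 'd'  n10⇒n11  emit P3@[52:55]
[56] read 'b'  n11⇒n0 (via fail)
[57] read 'e'  n0⇒n1  emit P2@[57:57]
[58] read 'c'  n1⇒n6 (via fail)
[59] read 'e'  n6⇒n1 (via fail)  emit P2@[59:59]
[60] read 'b'  n1⇒n9
[61] read 'b'  n9⇒n0 (via fail)
[62] read 'e'  n0⇒n1  emit P2@[62:62]
[63] read 'e'  n1⇒n2  emit P2@[63:63]
[64] read 'd'  n2⇒n3
[65] read 'c'  n3⇒n4
[66] read 'c'  n4⇒n5  emit P0@[62:66],P4@[65:66]
[67] read 'c'  n5⇒n8 (via fail)  emit P1@[65:67],P4@[66:67]
[68] read 'b'  n8⇒n0 (via fail)
[69] read 'b'  n0⇒n0

All matches (sorted): [[0,2],[1,2],[4,0],[4,4],[8,4],[9,1],[9,4],[10,2],[11,2],[13,2],[14,3],[16,2],[18,4],[19,1],[19,4],[21,2],[22,2],[25,0],[25,4],[26,1],[26,4],[27,1],[27,4],[28,1],[28,4],[30,2],[36,4],[37,1],[37,4],[38,1],[38,4],[40,2],[42,2],[43,3],[45,2],[46,2],[49,0],[49,4],[50,1],[50,4],[51,1],[51,4],[52,2],[54,2],[55,3],[57,2],[59,2],[62,2],[63,2],[66,0],[66,4],[67,1],[67,4]]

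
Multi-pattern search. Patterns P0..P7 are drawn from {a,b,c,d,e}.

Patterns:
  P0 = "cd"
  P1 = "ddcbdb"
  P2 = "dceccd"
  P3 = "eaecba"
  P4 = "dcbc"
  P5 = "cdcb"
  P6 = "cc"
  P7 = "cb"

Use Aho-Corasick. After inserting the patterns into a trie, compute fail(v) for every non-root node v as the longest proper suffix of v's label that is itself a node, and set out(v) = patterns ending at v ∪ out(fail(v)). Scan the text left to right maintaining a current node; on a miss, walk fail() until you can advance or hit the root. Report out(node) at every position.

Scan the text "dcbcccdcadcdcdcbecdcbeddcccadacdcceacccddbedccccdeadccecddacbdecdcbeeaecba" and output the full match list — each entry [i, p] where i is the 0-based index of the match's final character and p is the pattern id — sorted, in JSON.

Build:
Trie nodes:
  0='ε' goto c→1 d→3 e→14
  1='c' goto b→25 c→24 d→2
  2='cd' goto c→22  ←P0
  3='d' goto c→9 d→4
  4='dd' goto c→5
  5='ddc' goto b→6
  6='ddcb' goto d→7
  7='ddcbd' goto b→8
  8='ddcbdb' goto ·  ←P1
  9='dc' goto b→20 e→10
  10='dce' goto c→11
  11='dcec' goto c→12
  12='dcecc' goto d→13
  13='dceccd' goto ·  ←P2
  14='e' goto a→15
  15='ea' goto e→16
  16='eae' goto c→17
  17='eaec' goto b→18
  18='eaecb' goto a→19
  19='eaecba' goto ·  ←P3
  20='dcb' goto c→21
  21='dcbc' goto ·  ←P4
  22='cdc' goto b→23
  23='cdcb' goto ·  ←P5
  24='cc' goto ·  ←P6
  25='cb' goto ·  ←P7

Failure links (BFS by depth):
  n1('c'): parent n0 fail=0; on 'c' 0 → fail=0;  out ∅∪∅=∅
  n3('d'): parent n0 fail=0; on 'd' 0 → fail=0;  out ∅∪∅=∅
  n14('e'): parent n0 fail=0; on 'e' 0 → fail=0;  out ∅∪∅=∅
  n2('cd'): parent n1 fail=0; on 'd' 0 → fail=3;  out {0}∪∅={0}
  n4('dd'): parent n3 fail=0; on 'd' 0 → fail=3;  out ∅∪∅=∅
  n9('dc'): parent n3 fail=0; on 'c' 0 → fail=1;  out ∅∪∅=∅
  n15('ea'): parent n14 fail=0; on 'a' 0 → fail=0;  out ∅∪∅=∅
  n24('cc'): parent n1 fail=0; on 'c' 0 → fail=1;  out {6}∪∅={6}
  n25('cb'): parent n1 fail=0; on 'b' 0 → fail=0;  out {7}∪∅={7}
  n5('ddc'): parent n4 fail=3; on 'c' 3 → fail=9;  out ∅∪∅=∅
  n10('dce'): parent n9 fail=1; on 'e' 1→0 → fail=14;  out ∅∪∅=∅
  n16('eae'): parent n15 fail=0; on 'e' 0 → fail=14;  out ∅∪∅=∅
  n20('dcb'): parent n9 fail=1; on 'b' 1 → fail=25;  out ∅∪{7}={7}
  n22('cdc'): parent n2 fail=3; on 'c' 3 → fail=9;  out ∅∪∅=∅
  n6('ddcb'): parent n5 fail=9; on 'b' 9 → fail=20;  out ∅∪{7}={7}
  n11('dcec'): parent n10 fail=14; on 'c' 14→0 → fail=1;  out ∅∪∅=∅
  n17('eaec'): parent n16 fail=14; on 'c' 14→0 → fail=1;  out ∅∪∅=∅
  n21('dcbc'): parent n20 fail=25; on 'c' 25→0 → fail=1;  out {4}∪∅={4}
  n23('cdcb'): parent n22 fail=9; on 'b' 9 → fail=20;  out {5}∪{7}={5,7}
  n7('ddcbd'): parent n6 fail=20; on 'd' 20→25→0 → fail=3;  out ∅∪∅=∅
  n12('dcecc'): parent n11 fail=1; on 'c' 1 → fail=24;  out ∅∪{6}={6}
  n18('eaecb'): parent n17 fail=1; on 'b' 1 → fail=25;  out ∅∪{7}={7}
  n8('ddcbdb'): parent n7 fail=3; on 'b' 3→0 → fail=0;  out {1}∪∅={1}
  n13('dceccd'): parent n12 fail=24; on 'd' 24→1 → fail=2;  out {2}∪{0}={0,2}
  n19('eaecba'): parent n18 fail=25; on 'a' 25→0 → fail=0;  out {3}∪∅={3}

Scan:
i=0 'd': node 0→3
i=1 'c': node 3→9
i=2 'b': node 9→20  → match P7@[1:2]
i=3 'c': node 20→21  → match P4@[0:3]
i=4 'c': node 21→24 (via fail)  → match P6@[3:4]
i=5 'c': node 24→24 (via fail)  → match P6@[4:5]
i=6 'd': node 24→2 (via fail)  → match P0@[5:6]
i=7 'c': node 2→22
i=8 'a': node 22→0 (via fail)
i=9 'd': node 0→3
i=10 'c': node 3→9
i=11 'd': node 9→2 (via fail)  → match P0@[10:11]
i=12 'c': node 2→22
i=13 'd': node 22→2 (via fail)  → match P0@[12:13]
i=14 'c': node 2→22
i=15 'b': node 22→23  → match P5@[12:15],P7@[14:15]
i=16 'e': node 23→14 (via fail)
i=17 'c': node 14→1 (via fail)
i=18 'd': node 1→2  → match P0@[17:18]
i=19 'c': node 2→22
i=20 'b': node 22→23  → match P5@[17:20],P7@[19:20]
i=21 'e': node 23→14 (via fail)
i=22 'd': node 14→3 (via fail)
i=23 'd': node 3→4
i=24 'c': node 4→5
i=25 'c': node 5→24 (via fail)  → match P6@[24:25]
i=26 'c': node 24→24 (via fail)  → match P6@[25:26]
i=27 'a': node 24→0 (via fail)
i=28 'd': node 0→3
i=29 'a': node 3→0 (via fail)
i=30 'c': node 0→1
i=31 'd': node 1→2  → match P0@[30:31]
i=32 'c': node 2→22
i=33 'c': node 22→24 (via fail)  → match P6@[32:33]
i=34 'e': node 24→14 (via fail)
i=35 'a': node 14→15
i=36 'c': node 15→1 (via fail)
i=37 'c': node 1→24  → match P6@[36:37]
i=38 'c': node 24→24 (via fail)  → match P6@[37:38]
i=39 'd': node 24→2 (via fail)  → match P0@[38:39]
i=40 'd': node 2→4 (via fail)
i=41 'b': node 4→0 (via fail)
i=42 'e': node 0→14
i=43 'd': node 14→3 (via fail)
i=44 'c': node 3→9
i=45 'c': node 9→24 (via fail)  → match P6@[44:45]
i=46 'c': node 24→24 (via fail)  → match P6@[45:46]
i=47 'c': node 24→24 (via fail)  → match P6@[46:47]
i=48 'd': node 24→2 (via fail)  → match P0@[47:48]
i=49 'e': node 2→14 (via fail)
i=50 'a': node 14→15
i=51 'd': node 15→3 (via fail)
i=52 'c': node 3→9
i=53 'c': node 9→24 (via fail)  → match P6@[52:53]
i=54 'e': node 24→14 (via fail)
i=55 'c': node 14→1 (via fail)
i=56 'd': node 1→2  → match P0@[55:56]
i=57 'd': node 2→4 (via fail)
i=58 'a': node 4→0 (via fail)
i=59 'c': node 0→1
i=60 'b': node 1→25  → match P7@[59:60]
i=61 'd': node 25→3 (via fail)
i=62 'e': node 3→14 (via fail)
i=63 'c': node 14→1 (via fail)
i=64 'd': node 1→2  → match P0@[63:64]
i=65 'c': node 2→22
i=66 'b': node 22→23  → match P5@[63:66],P7@[65:66]
i=67 'e': node 23→14 (via fail)
i=68 'e': node 14→14 (via fail)
i=69 'a': node 14→15
i=70 'e': node 15→16
i=71 'c': node 16→17
i=72 'b': node 17→18  → match P7@[71:72]
i=73 'a': node 18→19  → match P3@[68:73]

All matches (sorted): [[2,7],[3,4],[4,6],[5,6],[6,0],[11,0],[13,0],[15,5],[15,7],[18,0],[20,5],[20,7],[25,6],[26,6],[31,0],[33,6],[37,6],[38,6],[39,0],[45,6],[46,6],[47,6],[48,0],[53,6],[56,0],[60,7],[64,0],[66,5],[66,7],[72,7],[73,3]]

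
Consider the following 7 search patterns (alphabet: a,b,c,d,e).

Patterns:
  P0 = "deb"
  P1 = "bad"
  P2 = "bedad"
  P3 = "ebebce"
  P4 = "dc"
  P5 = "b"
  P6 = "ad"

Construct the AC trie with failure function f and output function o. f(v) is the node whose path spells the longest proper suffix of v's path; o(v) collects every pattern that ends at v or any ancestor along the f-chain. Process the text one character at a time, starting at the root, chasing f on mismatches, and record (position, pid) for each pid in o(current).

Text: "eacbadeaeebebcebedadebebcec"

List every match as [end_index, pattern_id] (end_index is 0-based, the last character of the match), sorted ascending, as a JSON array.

Construct AC machine:
Trie nodes:
  n0 'ε': a→18 b→4 d→1 e→11
  n1 'd': c→17 e→2
  n2 'de': b→3
  n3 'deb': ·  ←P0
  n4 'b': a→5 e→7  ←P5
  n5 'ba': d→6
  n6 'bad': ·  ←P1
  n7 'be': d→8
  n8 'bed': a→9
  n9 'beda': d→10
  n10 'bedad': ·  ←P2
  n11 'e': b→12
  n12 'eb': e→13
  n13 'ebe': b→14
  n14 'ebeb': c→15
  n15 'ebebc': e→16
  n16 'ebebce': ·  ←P3
  n17 'dc': ·  ←P4
  n18 'a': d→19
  n19 'ad': ·  ←P6

BFS fail/out derivation:
  fail(1) 'd': from fail(0)=0 chase 'd': 0 ⇒ 0;  out=∅∪out(0)=∅
  fail(4) 'b': from fail(0)=0 chase 'b': 0 ⇒ 0;  out={5}∪out(0)={5}
  fail(11) 'e': from fail(0)=0 chase 'e': 0 ⇒ 0;  out=∅∪out(0)=∅
  fail(18) 'a': from fail(0)=0 chase 'a': 0 ⇒ 0;  out=∅∪out(0)=∅
  fail(2) 'de': from fail(1)=0 chase 'e': 0 ⇒ 11;  out=∅∪out(11)=∅
  fail(5) 'ba': from fail(4)=0 chase 'a': 0 ⇒ 18;  out=∅∪out(18)=∅
  fail(7) 'be': from fail(4)=0 chase 'e': 0 ⇒ 11;  out=∅∪out(11)=∅
  fail(12) 'eb': from fail(11)=0 chase 'b': 0 ⇒ 4;  out=∅∪out(4)={5}
  fail(17) 'dc': from fail(1)=0 chase 'c': 0 ⇒ 0;  out={4}∪out(0)={4}
  fail(19) 'ad': from fail(18)=0 chase 'd': 0 ⇒ 1;  out={6}∪out(1)={6}
  fail(3) 'deb': from fail(2)=11 chase 'b': 11 ⇒ 12;  out={0}∪out(12)={0,5}
  fail(6) 'bad': from fail(5)=18 chase 'd': 18 ⇒ 19;  out={1}∪out(19)={1,6}
  fail(8) 'bed': from fail(7)=11 chase 'd': 11→0 ⇒ 1;  out=∅∪out(1)=∅
  fail(13) 'ebe': from fail(12)=4 chase 'e': 4 ⇒ 7;  out=∅∪out(7)=∅
  fail(9) 'beda': from fail(8)=1 chase 'a': 1→0 ⇒ 18;  out=∅∪out(18)=∅
  fail(14) 'ebeb': from fail(13)=7 chase 'b': 7→11 ⇒ 12;  out=∅∪out(12)={5}
  fail(10) 'bedad': from fail(9)=18 chase 'd': 18 ⇒ 19;  out={2}∪out(19)={2,6}
  fail(15) 'ebebc': from fail(14)=12 chase 'c': 12→4→0 ⇒ 0;  out=∅∪out(0)=∅
  fail(16) 'ebebce': from fail(15)=0 chase 'e': 0 ⇒ 11;  out={3}∪out(11)={3}

Run:
i=0 'e': node 0→11
i=1 'a': node 11→18 (via fail)
i=2 'c': node 18→0 (via fail)
i=3 'b': node 0→4  emit P5@[3:3]
i=4 'a': node 4→5
i=5 'd': node 5→6  emit P1@[3:5],P6@[4:5]
i=6 'e': node 6→2 (via fail)
i=7 'a': node 2→18 (via fail)
i=8 'e': node 18→11 (via fail)
i=9 'e': node 11→11 (via fail)
i=10 'b': node 11→12  emit P5@[10:10]
i=11 'e': node 12→13
i=12 'b': node 13→14  emit P5@[12:12]
i=13 'c': node 14→15
i=14 'e': node 15→16  emit P3@[9:14]
i=15 'b': node 16→12 (via fail)  emit P5@[15:15]
i=16 'e': node 12→13
i=17 'd': node 13→8 (via fail)
i=18 'a': node 8→9
i=19 'd': node 9→10  emit P2@[15:19],P6@[18:19]
i=20 'e': node 10→2 (via fail)
i=21 'b': node 2→3  emit P0@[19:21],P5@[21:21]
i=22 'e': node 3→13 (via fail)
i=23 'b': node 13→14  emit P5@[23:23]
i=24 'c': node 14→15
i=25 'e': node 15→16  emit P3@[20:25]
i=26 'c': node 16→0 (via fail)

Result: [[3,5],[5,1],[5,6],[10,5],[12,5],[14,3],[15,5],[19,2],[19,6],[21,0],[21,5],[23,5],[25,3]]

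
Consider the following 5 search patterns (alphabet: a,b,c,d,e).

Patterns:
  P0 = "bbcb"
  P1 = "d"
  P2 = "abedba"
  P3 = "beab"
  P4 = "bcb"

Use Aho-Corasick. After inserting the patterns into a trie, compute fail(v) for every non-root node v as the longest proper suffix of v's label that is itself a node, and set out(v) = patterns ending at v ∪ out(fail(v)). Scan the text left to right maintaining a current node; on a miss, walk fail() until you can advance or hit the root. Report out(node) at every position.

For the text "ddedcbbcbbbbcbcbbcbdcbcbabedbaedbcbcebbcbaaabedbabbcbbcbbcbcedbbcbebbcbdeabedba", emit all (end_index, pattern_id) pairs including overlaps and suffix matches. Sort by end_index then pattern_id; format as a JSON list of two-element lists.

Build automaton:
Trie (insert patterns):
  n0 'ε': a→6 b→1 d→5
  n1 'b': b→2 c→15 e→12
  n2 'bb': c→3
  n3 'bbc': b→4
  n4 'bbcb': ·  [P0 ends]
  n5 'd': ·  [P1 ends]
  n6 'a': b→7
  n7 'ab': e→8
  n8 'abe': d→9
  n9 'abed': b→10
  n10 'abedb': a→11
  n11 'abedba': ·  [P2 ends]
  n12 'be': a→13
  n13 'bea': b→14
  n14 'beab': ·  [P3 ends]
  n15 'bc': b→16
  n16 'bcb': ·  [P4 ends]

BFS fail/out derivation:
  n1('b'): parent n0 fail=0; on 'b' 0 → fail=0;  out ∅∪∅=∅
  n5('d'): parent n0 fail=0; on 'd' 0 → fail=0;  out {1}∪∅={1}
  n6('a'): parent n0 fail=0; on 'a' 0 → fail=0;  out ∅∪∅=∅
  n2('bb'): parent n1 fail=0; on 'b' 0 → fail=1;  out ∅∪∅=∅
  n7('ab'): parent n6 fail=0; on 'b' 0 → fail=1;  out ∅∪∅=∅
  n12('be'): parent n1 fail=0; on 'e' 0 → fail=0;  out ∅∪∅=∅
  n15('bc'): parent n1 fail=0; on 'c' 0 → fail=0;  out ∅∪∅=∅
  n3('bbc'): parent n2 fail=1; on 'c' 1 → fail=15;  out ∅∪∅=∅
  n8('abe'): parent n7 fail=1; on 'e' 1 → fail=12;  out ∅∪∅=∅
  n13('bea'): parent n12 fail=0; on 'a' 0 → fail=6;  out ∅∪∅=∅
  n16('bcb'): parent n15 fail=0; on 'b' 0 → fail=1;  out {4}∪∅={4}
  n4('bbcb'): parent n3 fail=15; on 'b' 15 → fail=16;  out {0}∪{4}={0,4}
  n9('abed'): parent n8 fail=12; on 'd' 12→0 → fail=5;  out ∅∪{1}={1}
  n14('beab'): parent n13 fail=6; on 'b' 6 → fail=7;  out {3}∪∅={3}
  n10('abedb'): parent n9 fail=5; on 'b' 5→0 → fail=1;  out ∅∪∅=∅
  n11('abedba'): parent n10 fail=1; on 'a' 1→0 → fail=6;  out {2}∪∅={2}

Run:
pos 0 'd': at 5  ** P1@[0:0]
pos 1 'd': at 5 (via fail)  ** P1@[1:1]
pos 2 'e': at 0 (via fail)
pos 3 'd': at 5  ** P1@[3:3]
pos 4 'c': at 0 (via fail)
pos 5 'b': at 1
pos 6 'b': at 2
pos 7 'c': at 3
pos 8 'b': at 4  ** P0@[5:8],P4@[6:8]
pos 9 'b': at 2 (via fail)
pos 10 'b': at 2 (via fail)
pos 11 'b': at 2 (via fail)
pos 12 'c': at 3
pos 13 'b': at 4  ** P0@[10:13],P4@[11:13]
pos 14 'c': at 15 (via fail)
pos 15 'b': at 16  ** P4@[13:15]
pos 16 'b': at 2 (via fail)
pos 17 'c': at 3
pos 18 'b': at 4  ** P0@[15:18],P4@[16:18]
pos 19 'd': at 5 (via fail)  ** P1@[19:19]
pos 20 'c': at 0 (via fail)
pos 21 'b': at 1
pos 22 'c': at 15
pos 23 'b': at 16  ** P4@[21:23]
pos 24 'a': at 6 (via fail)
pos 25 'b': at 7
pos 26 'e': at 8
pos 27 'd': at 9  ** P1@[27:27]
pos 28 'b': at 10
pos 29 'a': at 11  ** P2@[24:29]
pos 30 'e': at 0 (via fail)
pos 31 'd': at 5  ** P1@[31:31]
pos 32 'b': at 1 (via fail)
pos 33 'c': at 15
pos 34 'b': at 16  ** P4@[32:34]
pos 35 'c': at 15 (via fail)
pos 36 'e': at 0 (via fail)
pos 37 'b': at 1
pos 38 'b': at 2
pos 39 'c': at 3
pos 40 'b': at 4  ** P0@[37:40],P4@[38:40]
pos 41 'a': at 6 (via fail)
pos 42 'a': at 6 (via fail)
pos 43 'a': at 6 (via fail)
pos 44 'b': at 7
pos 45 'e': at 8
pos 46 'd': at 9  ** P1@[46:46]
pos 47 'b': at 10
pos 48 'a': at 11  ** P2@[43:48]
pos 49 'b': at 7 (via fail)
pos 50 'b': at 2 (via fail)
pos 51 'c': at 3
pos 52 'b': at 4  ** P0@[49:52],P4@[50:52]
pos 53 'b': at 2 (via fail)
pos 54 'c': at 3
pos 55 'b': at 4  ** P0@[52:55],P4@[53:55]
pos 56 'b': at 2 (via fail)
pos 57 'c': at 3
pos 58 'b': at 4  ** P0@[55:58],P4@[56:58]
pos 59 'c': at 15 (via fail)
pos 60 'e': at 0 (via fail)
pos 61 'd': at 5  ** P1@[61:61]
pos 62 'b': at 1 (via fail)
pos 63 'b': at 2
pos 64 'c': at 3
pos 65 'b': at 4  ** P0@[62:65],P4@[63:65]
pos 66 'e': at 12 (via fail)
pos 67 'b': at 1 (via fail)
pos 68 'b': at 2
pos 69 'c': at 3
pos 70 'b': at 4  ** P0@[67:70],P4@[68:70]
pos 71 'd': at 5 (via fail)  ** P1@[71:71]
pos 72 'e': at 0 (via fail)
pos 73 'a': at 6
pos 74 'b': at 7
pos 75 'e': at 8
pos 76 'd': at 9  ** P1@[76:76]
pos 77 'b': at 10
pos 78 'a': at 11  ** P2@[73:78]

All matches (sorted): [[0,1],[1,1],[3,1],[8,0],[8,4],[13,0],[13,4],[15,4],[18,0],[18,4],[19,1],[23,4],[27,1],[29,2],[31,1],[34,4],[40,0],[40,4],[46,1],[48,2],[52,0],[52,4],[55,0],[55,4],[58,0],[58,4],[61,1],[65,0],[65,4],[70,0],[70,4],[71,1],[76,1],[78,2]]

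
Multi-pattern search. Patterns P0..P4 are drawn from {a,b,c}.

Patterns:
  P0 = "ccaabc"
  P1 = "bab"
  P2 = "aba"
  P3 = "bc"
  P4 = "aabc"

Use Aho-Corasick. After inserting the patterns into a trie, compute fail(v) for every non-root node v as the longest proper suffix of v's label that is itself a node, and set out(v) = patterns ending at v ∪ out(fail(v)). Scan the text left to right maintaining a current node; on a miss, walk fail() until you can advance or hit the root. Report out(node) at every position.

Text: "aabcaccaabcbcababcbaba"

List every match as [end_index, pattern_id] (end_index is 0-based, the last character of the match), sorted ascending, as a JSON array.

Build automaton:
Trie (insert patterns):
  0='ε' goto a→10 b→7 c→1
  1='c' goto c→2
  2='cc' goto a→3
  3='cca' goto a→4
  4='ccaa' goto b→5
  5='ccaab' goto c→6
  6='ccaabc' goto ·  ←P0
  7='b' goto a→8 c→13
  8='ba' goto b→9
  9='bab' goto ·  ←P1
  10='a' goto a→14 b→11
  11='ab' goto a→12
  12='aba' goto ·  ←P2
  13='bc' goto ·  ←P3
  14='aa' goto b→15
  15='aab' goto c→16
  16='aabc' goto ·  ←P4

BFS fail/out derivation:
  n1('c'): parent n0 fail=0; on 'c' 0 → fail=0;  out ∅∪∅=∅
  n7('b'): parent n0 fail=0; on 'b' 0 → fail=0;  out ∅∪∅=∅
  n10('a'): parent n0 fail=0; on 'a' 0 → fail=0;  out ∅∪∅=∅
  n2('cc'): parent n1 fail=0; on 'c' 0 → fail=1;  out ∅∪∅=∅
  n8('ba'): parent n7 fail=0; on 'a' 0 → fail=10;  out ∅∪∅=∅
  n11('ab'): parent n10 fail=0; on 'b' 0 → fail=7;  out ∅∪∅=∅
  n13('bc'): parent n7 fail=0; on 'c' 0 → fail=1;  out {3}∪∅={3}
  n14('aa'): parent n10 fail=0; on 'a' 0 → fail=10;  out ∅∪∅=∅
  n3('cca'): parent n2 fail=1; on 'a' 1→0 → fail=10;  out ∅∪∅=∅
  n9('bab'): parent n8 fail=10; on 'b' 10 → fail=11;  out {1}∪∅={1}
  n12('aba'): parent n11 fail=7; on 'a' 7 → fail=8;  out {2}∪∅={2}
  n15('aab'): parent n14 fail=10; on 'b' 10 → fail=11;  out ∅∪∅=∅
  n4('ccaa'): parent n3 fail=10; on 'a' 10 → fail=14;  out ∅∪∅=∅
  n16('aabc'): parent n15 fail=11; on 'c' 11→7 → fail=13;  out {4}∪{3}={3,4}
  n5('ccaab'): parent n4 fail=14; on 'b' 14 → fail=15;  out ∅∪∅=∅
  n6('ccaabc'): parent n5 fail=15; on 'c' 15 → fail=16;  out {0}∪{3,4}={0,3,4}

Scan:
pos 0 'a': at 10
pos 1 'a': at 14
pos 2 'b': at 15
pos 3 'c': at 16  ** P3@[2:3],P4@[0:3]
pos 4 'a': at 10 (fail-walked)
pos 5 'c': at 1 (fail-walked)
pos 6 'c': at 2
pos 7 'a': at 3
pos 8 'a': at 4
pos 9 'b': at 5
pos 10 'c': at 6  ** P0@[5:10],P3@[9:10],P4@[7:10]
pos 11 'b': at 7 (fail-walked)
pos 12 'c': at 13  ** P3@[11:12]
pos 13 'a': at 10 (fail-walked)
pos 14 'b': at 11
pos 15 'a': at 12  ** P2@[13:15]
pos 16 'b': at 9 (fail-walked)  ** P1@[14:16]
pos 17 'c': at 13 (fail-walked)  ** P3@[16:17]
pos 18 'b': at 7 (fail-walked)
pos 19 'a': at 8
pos 20 'b': at 9  ** P1@[18:20]
pos 21 'a': at 12 (fail-walked)  ** P2@[19:21]

Result: [[3,3],[3,4],[10,0],[10,3],[10,4],[12,3],[15,2],[16,1],[17,3],[20,1],[21,2]]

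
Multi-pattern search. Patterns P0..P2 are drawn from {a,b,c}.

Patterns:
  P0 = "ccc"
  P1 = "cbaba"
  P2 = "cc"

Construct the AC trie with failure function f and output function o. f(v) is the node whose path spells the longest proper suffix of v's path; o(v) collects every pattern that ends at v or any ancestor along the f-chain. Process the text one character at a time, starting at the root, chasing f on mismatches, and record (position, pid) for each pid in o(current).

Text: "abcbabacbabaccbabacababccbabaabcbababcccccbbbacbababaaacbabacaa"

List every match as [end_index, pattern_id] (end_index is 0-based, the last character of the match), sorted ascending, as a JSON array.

Build automaton:
Trie (insert patterns):
  0='ε' goto c→1
  1='c' goto b→4 c→2
  2='cc' goto c→3  ←P2
  3='ccc' goto ·  ←P0
  4='cb' goto a→5
  5='cba' goto b→6
  6='cbab' goto a→7
  7='cbaba' goto ·  ←P1

Failure links (BFS by depth):
  n1('c'): parent n0 fail=0; on 'c' 0 → fail=0;  out ∅∪∅=∅
  n2('cc'): parent n1 fail=0; on 'c' 0 → fail=1;  out {2}∪∅={2}
  n4('cb'): parent n1 fail=0; on 'b' 0 → fail=0;  out ∅∪∅=∅
  n3('ccc'): parent n2 fail=1; on 'c' 1 → fail=2;  out {0}∪{2}={0,2}
  n5('cba'): parent n4 fail=0; on 'a' 0 → fail=0;  out ∅∪∅=∅
  n6('cbab'): parent n5 fail=0; on 'b' 0 → fail=0;  out ∅∪∅=∅
  n7('cbaba'): parent n6 fail=0; on 'a' 0 → fail=0;  out {1}∪∅={1}

Scan:
[0] read 'a'  n0⇒n0
[1] read 'b'  n0⇒n0
[2] read 'c'  n0⇒n1
[3] read 'b'  n1⇒n4
[4] read 'a'  n4⇒n5
[5] read 'b'  n5⇒n6
[6] read 'a'  n6⇒n7  → match P1@[2:6]
[7] read 'c'  n7⇒n1 ·f
[8] read 'b'  n1⇒n4
[9] read 'a'  n4⇒n5
[10] read 'b'  n5⇒n6
[11] read 'a'  n6⇒n7  → match P1@[7:11]
[12] read 'c'  n7⇒n1 ·f
[13] read 'c'  n1⇒n2  → match P2@[12:13]
[14] read 'b'  n2⇒n4 ·f
[15] read 'a'  n4⇒n5
[16] read 'b'  n5⇒n6
[17] read 'a'  n6⇒n7  → match P1@[13:17]
[18] read 'c'  n7⇒n1 ·f
[19] read 'a'  n1⇒n0 ·f
[20] read 'b'  n0⇒n0
[21] read 'a'  n0⇒n0
[22] read 'b'  n0⇒n0
[23] read 'c'  n0⇒n1
[24] read 'c'  n1⇒n2  → match P2@[23:24]
[25] read 'b'  n2⇒n4 ·f
[26] read 'a'  n4⇒n5
[27] read 'b'  n5⇒n6
[28] read 'a'  n6⇒n7  → match P1@[24:28]
[29] read 'a'  n7⇒n0 ·f
[30] read 'b'  n0⇒n0
[31] read 'c'  n0⇒n1
[32] read 'b'  n1⇒n4
[33] read 'a'  n4⇒n5
[34] read 'b'  n5⇒n6
[35] read 'a'  n6⇒n7  → match P1@[31:35]
[36] read 'b'  n7⇒n0 ·f
[37] read 'c'  n0⇒n1
[38] read 'c'  n1⇒n2  → match P2@[37:38]
[39] read 'c'  n2⇒n3  → match P0@[37:39],P2@[38:39]
[40] read 'c'  n3⇒n3 ·f  → match P0@[38:40],P2@[39:40]
[41] read 'c'  n3⇒n3 ·f  → match P0@[39:41],P2@[40:41]
[42] read 'b'  n3⇒n4 ·f
[43] read 'b'  n4⇒n0 ·f
[44] read 'b'  n0⇒n0
[45] read 'a'  n0⇒n0
[46] read 'c'  n0⇒n1
[47] read 'b'  n1⇒n4
[48] read 'a'  n4⇒n5
[49] read 'b'  n5⇒n6
[50] read 'a'  n6⇒n7  → match P1@[46:50]
[51] read 'b'  n7⇒n0 ·f
[52] read 'a'  n0⇒n0
[53] read 'a'  n0⇒n0
[54] read 'a'  n0⇒n0
[55] read 'c'  n0⇒n1
[56] read 'b'  n1⇒n4
[57] read 'a'  n4⇒n5
[58] read 'b'  n5⇒n6
[59] read 'a'  n6⇒n7  → match P1@[55:59]
[60] read 'c'  n7⇒n1 ·f
[61] read 'a'  n1⇒n0 ·f
[62] read 'a'  n0⇒n0

Result: [[6,1],[11,1],[13,2],[17,1],[24,2],[28,1],[35,1],[38,2],[39,0],[39,2],[40,0],[40,2],[41,0],[41,2],[50,1],[59,1]]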